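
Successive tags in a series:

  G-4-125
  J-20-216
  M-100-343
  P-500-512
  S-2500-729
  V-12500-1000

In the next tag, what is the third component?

Third component — perfect cubes: 5³, 6³, 7³, …: 125, 216, 343, 512, 729, 1000 → 1331.

1331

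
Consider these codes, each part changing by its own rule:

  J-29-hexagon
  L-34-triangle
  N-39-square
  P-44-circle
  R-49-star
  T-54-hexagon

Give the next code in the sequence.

V-59-triangle

Letter: letters move forward 2 places in the alphabet, so J, L, N, P, R, T → V.
Second component — +5 each step: 29, 34, 39, 44, 49, 54 → 59.
Shape: hexagon, triangle, square, circle, star, hexagon → triangle (repeats hexagon → triangle → square → circle → star).
Putting it together: V-59-triangle.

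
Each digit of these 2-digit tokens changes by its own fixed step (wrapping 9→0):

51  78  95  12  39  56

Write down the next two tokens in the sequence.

First digit: +2 each step, mod 10, so 5, 7, 9, 1, 3, 5 → 7 → 9.
Second digit: −3 each step, mod 10; 1, 8, 5, 2, 9, 6 → 3 → 0.
Putting the parts together: 73 and then 90.

73 then 90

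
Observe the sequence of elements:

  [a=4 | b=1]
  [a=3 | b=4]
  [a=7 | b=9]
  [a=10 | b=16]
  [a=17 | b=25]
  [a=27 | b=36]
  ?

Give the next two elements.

[a=44 | b=49], [a=71 | b=64]

A — each term is the sum of the two before it: 4, 3, 7, 10, 17, 27 → 44 → 71.
B: 1, 4, 9, 16, 25, 36 → 49 → 64 (perfect squares: 1², 2², 3², …).
So the next two elements are [a=44 | b=49] and [a=71 | b=64].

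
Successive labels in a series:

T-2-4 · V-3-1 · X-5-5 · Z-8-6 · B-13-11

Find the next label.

For the letter, letters move forward 2 places in the alphabet, wrapping Z→A: T, V, X, Z, B → D.
Second component goes 2, 3, 5, 8, 13 → 21 (each term is the sum of the two before it).
Third component goes 4, 1, 5, 6, 11 → 17 (each term is the sum of the two before it).
Combining the parts gives D-21-17.

D-21-17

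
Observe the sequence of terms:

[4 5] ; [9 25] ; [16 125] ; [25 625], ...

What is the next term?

For the first part, perfect squares: 2², 3², 4², …: 4, 9, 16, 25 → 36.
Second part: ×5 each step; 5, 25, 125, 625 → 3125.
So the next term is [36 3125].

[36 3125]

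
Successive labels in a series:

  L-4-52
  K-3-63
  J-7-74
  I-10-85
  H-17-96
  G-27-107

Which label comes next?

For the letter, letters move back 1 place in the alphabet: L, K, J, I, H, G → F.
Second component — each term is the sum of the two before it: 4, 3, 7, 10, 17, 27 → 44.
Third component goes 52, 63, 74, 85, 96, 107 → 118 (+11 each step).
Putting it together: F-44-118.

F-44-118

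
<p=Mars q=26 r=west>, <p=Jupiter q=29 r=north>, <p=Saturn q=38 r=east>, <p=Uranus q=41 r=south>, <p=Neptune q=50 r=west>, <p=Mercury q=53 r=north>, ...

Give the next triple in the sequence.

For the p, runs through the planets Mercury→Neptune: Mars, Jupiter, Saturn, Uranus, Neptune, Mercury → Venus.
Q — alternating steps +3, +9, +3, +9, …: 26, 29, 38, 41, 50, 53 → 62.
R: repeats west → north → east → south; west, north, east, south, west, north → east.
Putting it together: <p=Venus q=62 r=east>.

<p=Venus q=62 r=east>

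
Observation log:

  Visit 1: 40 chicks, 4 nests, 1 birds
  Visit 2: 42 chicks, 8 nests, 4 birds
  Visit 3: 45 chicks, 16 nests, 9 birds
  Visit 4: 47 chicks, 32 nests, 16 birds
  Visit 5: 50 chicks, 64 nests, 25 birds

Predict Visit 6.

Chicks goes 40, 42, 45, 47, 50 → 52 (alternating steps +2, +3, +2, +3, …).
Nests — ×2 each step: 4, 8, 16, 32, 64 → 128.
Birds: perfect squares: 1², 2², 3², …, so 1, 4, 9, 16, 25 → 36.
Combining the parts gives 52 chicks, 128 nests, 36 birds.

52 chicks, 128 nests, 36 birds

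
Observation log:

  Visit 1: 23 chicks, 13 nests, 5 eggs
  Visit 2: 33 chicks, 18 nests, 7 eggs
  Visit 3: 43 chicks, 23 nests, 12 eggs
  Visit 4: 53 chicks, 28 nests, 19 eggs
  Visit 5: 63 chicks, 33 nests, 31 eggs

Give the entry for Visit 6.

73 chicks, 38 nests, 50 eggs

Chicks: 23, 33, 43, 53, 63 → 73 (+10 each step).
Nests: 13, 18, 23, 28, 33 → 38 (+5 each step).
Eggs: each term is the sum of the two before it, so 5, 7, 12, 19, 31 → 50.
So the next row is 73 chicks, 38 nests, 50 eggs.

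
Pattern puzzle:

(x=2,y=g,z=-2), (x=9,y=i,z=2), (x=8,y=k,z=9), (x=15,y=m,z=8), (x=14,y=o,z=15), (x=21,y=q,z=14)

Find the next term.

(x=20,y=s,z=21)

X goes 2, 9, 8, 15, 14, 21 → 20 (alternating steps +7, −1, +7, −1, …).
Y: g, i, k, m, o, q → s (letters move forward 2 places in the alphabet).
Z — always the previous value of the x: -2, 2, 9, 8, 15, 14 → 21.
Putting it together: (x=20,y=s,z=21).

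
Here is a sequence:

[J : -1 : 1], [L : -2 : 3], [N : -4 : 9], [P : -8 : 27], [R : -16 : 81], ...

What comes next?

Letter — letters move forward 2 places in the alphabet: J, L, N, P, R → T.
Second entry: ×2 each step; -1, -2, -4, -8, -16 → -32.
Third entry: 1, 3, 9, 27, 81 → 243 (×3 each step).
So the next element is [T : -32 : 243].

[T : -32 : 243]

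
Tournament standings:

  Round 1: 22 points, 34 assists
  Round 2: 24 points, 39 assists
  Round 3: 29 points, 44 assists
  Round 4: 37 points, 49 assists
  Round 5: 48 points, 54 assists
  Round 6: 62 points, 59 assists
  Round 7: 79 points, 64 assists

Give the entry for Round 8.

99 points, 69 assists

Points: 22, 24, 29, 37, 48, 62, 79 → 99 (differences are 2, 5, 8, … (increasing by 3 each time)).
Assists: 34, 39, 44, 49, 54, 59, 64 → 69 (+5 each step).
Combining the parts gives 99 points, 69 assists.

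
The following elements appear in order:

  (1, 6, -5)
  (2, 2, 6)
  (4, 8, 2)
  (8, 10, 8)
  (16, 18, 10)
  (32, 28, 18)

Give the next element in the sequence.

(64, 46, 28)

First component: ×2 each step, so 1, 2, 4, 8, 16, 32 → 64.
Second component goes 6, 2, 8, 10, 18, 28 → 46 (each term is the sum of the two before it).
For the third component, always the previous value of the second component: -5, 6, 2, 8, 10, 18 → 28.
So the next element is (64, 46, 28).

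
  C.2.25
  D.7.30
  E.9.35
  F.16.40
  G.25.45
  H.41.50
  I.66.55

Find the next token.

J.107.60

For the letter, letters move forward 1 place in the alphabet: C, D, E, F, G, H, I → J.
Second component goes 2, 7, 9, 16, 25, 41, 66 → 107 (each term is the sum of the two before it).
For the third component, +5 each step: 25, 30, 35, 40, 45, 50, 55 → 60.
Putting it together: J.107.60.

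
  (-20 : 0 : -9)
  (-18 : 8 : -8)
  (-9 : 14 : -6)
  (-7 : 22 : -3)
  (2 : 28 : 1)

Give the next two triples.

First entry: alternating steps +2, +9, +2, +9, …, so -20, -18, -9, -7, 2 → 4 → 13.
Second entry: alternating steps +8, +6, +8, +6, …, so 0, 8, 14, 22, 28 → 36 → 42.
Third entry: differences are 1, 2, 3, … (increasing by 1 each time); -9, -8, -6, -3, 1 → 6 → 12.
Putting the parts together: (4 : 36 : 6) and then (13 : 42 : 12).

(4 : 36 : 6), (13 : 42 : 12)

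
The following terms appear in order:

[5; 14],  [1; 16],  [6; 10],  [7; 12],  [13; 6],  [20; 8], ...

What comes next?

[33; 2]

First slot goes 5, 1, 6, 7, 13, 20 → 33 (each term is the sum of the two before it).
For the second slot, alternating steps +2, −6, +2, −6, …: 14, 16, 10, 12, 6, 8 → 2.
Putting it together: [33; 2].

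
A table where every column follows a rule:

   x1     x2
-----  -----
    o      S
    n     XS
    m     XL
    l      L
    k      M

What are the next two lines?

j  S; i  XS

Column x1: letters move back 1 place in the alphabet, so o, n, m, l, k → j → i.
Column x2: runs backward through clothing sizes XS→XL, so S, XS, XL, L, M → S → XS.
So the next two lines are j  S and i  XS.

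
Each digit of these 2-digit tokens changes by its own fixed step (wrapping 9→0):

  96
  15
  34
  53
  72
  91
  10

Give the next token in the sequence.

First digit: +2 each step, mod 10; 9, 1, 3, 5, 7, 9, 1 → 3.
Second digit goes 6, 5, 4, 3, 2, 1, 0 → 9 (−1 each step, mod 10).
So the next token is 39.

39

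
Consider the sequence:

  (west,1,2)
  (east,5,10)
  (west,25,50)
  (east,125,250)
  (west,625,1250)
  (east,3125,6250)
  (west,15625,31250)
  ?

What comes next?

Direction: west, east, west, east, west, east, west → east (alternates west ↔ east).
For the second coordinate, ×5 each step: 1, 5, 25, 125, 625, 3125, 15625 → 78125.
Third coordinate: 2, 10, 50, 250, 1250, 6250, 31250 → 156250 (always 2 × the second coordinate).
Combining the parts gives (east,78125,156250).

(east,78125,156250)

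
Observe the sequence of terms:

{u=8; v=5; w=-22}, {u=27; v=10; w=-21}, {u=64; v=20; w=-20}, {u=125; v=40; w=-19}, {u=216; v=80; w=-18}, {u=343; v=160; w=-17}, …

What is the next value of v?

For the v, ×2 each step: 5, 10, 20, 40, 80, 160 → 320.

320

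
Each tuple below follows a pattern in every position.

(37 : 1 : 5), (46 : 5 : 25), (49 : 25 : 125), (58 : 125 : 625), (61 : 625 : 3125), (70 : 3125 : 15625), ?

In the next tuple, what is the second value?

First value — alternating steps +9, +3, +9, +3, …: 37, 46, 49, 58, 61, 70 → 73.
Second value: ×5 each step; 1, 5, 25, 125, 625, 3125 → 15625.
Third value: 5, 25, 125, 625, 3125, 15625 → 78125 (×5 each step).

15625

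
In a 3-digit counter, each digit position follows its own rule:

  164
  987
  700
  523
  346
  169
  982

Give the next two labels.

For the first digit, −2 each step, mod 10: 1, 9, 7, 5, 3, 1, 9 → 7 → 5.
Second digit: +2 each step, mod 10, so 6, 8, 0, 2, 4, 6, 8 → 0 → 2.
Third digit goes 4, 7, 0, 3, 6, 9, 2 → 5 → 8 (+3 each step, mod 10).
So the next two labels are 705 and 528.

705, 528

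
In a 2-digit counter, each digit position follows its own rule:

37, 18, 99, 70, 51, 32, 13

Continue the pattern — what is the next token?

94

First digit: −2 each step, mod 10, so 3, 1, 9, 7, 5, 3, 1 → 9.
Second digit: 7, 8, 9, 0, 1, 2, 3 → 4 (+1 each step, mod 10).
Combining the parts gives 94.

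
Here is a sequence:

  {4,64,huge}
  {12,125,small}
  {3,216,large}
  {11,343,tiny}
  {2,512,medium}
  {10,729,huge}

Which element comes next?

For the first value, alternating steps +8, −9, +8, −9, …: 4, 12, 3, 11, 2, 10 → 1.
Second value goes 64, 125, 216, 343, 512, 729 → 1000 (perfect cubes: 4³, 5³, 6³, …).
Size: repeats huge → small → large → tiny → medium; huge, small, large, tiny, medium, huge → small.
So the next element is {1,1000,small}.

{1,1000,small}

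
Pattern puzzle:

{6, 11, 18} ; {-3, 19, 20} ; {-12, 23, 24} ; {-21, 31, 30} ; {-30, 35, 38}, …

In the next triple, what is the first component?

First component: 6, -3, -12, -21, -30 → -39 (−9 each step).

-39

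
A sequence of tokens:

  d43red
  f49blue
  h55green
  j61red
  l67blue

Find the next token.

n73green

For the letter, letters move forward 2 places in the alphabet: d, f, h, j, l → n.
Second component: +6 each step; 43, 49, 55, 61, 67 → 73.
Colour: red, blue, green, red, blue → green (repeats red → blue → green).
Combining the parts gives n73green.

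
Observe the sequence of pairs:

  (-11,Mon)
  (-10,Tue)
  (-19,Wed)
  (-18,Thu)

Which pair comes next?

First slot: -11, -10, -19, -18 → -27 (alternating steps +1, −9, +1, −9, …).
Day: runs through the weekdays Mon→Sun, so Mon, Tue, Wed, Thu → Fri.
Combining the parts gives (-27,Fri).

(-27,Fri)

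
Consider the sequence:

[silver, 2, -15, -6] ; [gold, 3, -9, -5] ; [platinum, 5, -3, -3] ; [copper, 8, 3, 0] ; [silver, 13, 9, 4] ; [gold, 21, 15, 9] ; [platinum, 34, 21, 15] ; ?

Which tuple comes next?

Metal: silver, gold, platinum, copper, silver, gold, platinum → copper (repeats silver → gold → platinum → copper).
Second component: each term is the sum of the two before it; 2, 3, 5, 8, 13, 21, 34 → 55.
For the third component, +6 each step: -15, -9, -3, 3, 9, 15, 21 → 27.
Fourth component: -6, -5, -3, 0, 4, 9, 15 → 22 (differences are 1, 2, 3, … (increasing by 1 each time)).
Combining the parts gives [copper, 55, 27, 22].

[copper, 55, 27, 22]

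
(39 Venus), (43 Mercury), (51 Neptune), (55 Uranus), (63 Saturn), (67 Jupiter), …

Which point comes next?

First part — alternating steps +4, +8, +4, +8, …: 39, 43, 51, 55, 63, 67 → 75.
Planet: Venus, Mercury, Neptune, Uranus, Saturn, Jupiter → Mars (runs backward through the planets Mercury→Neptune).
Combining the parts gives (75 Mars).

(75 Mars)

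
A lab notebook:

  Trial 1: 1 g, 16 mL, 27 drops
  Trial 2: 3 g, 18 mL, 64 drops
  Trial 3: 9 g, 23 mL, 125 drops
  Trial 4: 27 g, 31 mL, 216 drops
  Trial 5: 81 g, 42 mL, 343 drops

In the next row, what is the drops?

512

For the drops, perfect cubes: 3³, 4³, 5³, …: 27, 64, 125, 216, 343 → 512.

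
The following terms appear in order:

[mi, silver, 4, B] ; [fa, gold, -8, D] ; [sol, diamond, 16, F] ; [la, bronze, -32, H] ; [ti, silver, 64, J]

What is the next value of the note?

do

For the note, runs through the solfège scale do→ti: mi, fa, sol, la, ti → do.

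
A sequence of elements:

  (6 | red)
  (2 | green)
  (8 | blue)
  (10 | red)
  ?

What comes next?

First entry: each term is the sum of the two before it, so 6, 2, 8, 10 → 18.
For the colour, repeats red → green → blue: red, green, blue, red → green.
Putting it together: (18 | green).

(18 | green)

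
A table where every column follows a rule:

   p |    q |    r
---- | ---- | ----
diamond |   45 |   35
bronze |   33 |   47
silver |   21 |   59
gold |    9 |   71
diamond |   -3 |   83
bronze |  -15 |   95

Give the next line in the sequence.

Column p goes diamond, bronze, silver, gold, diamond, bronze → silver (repeats diamond → bronze → silver → gold).
Column q goes 45, 33, 21, 9, -3, -15 → -27 (−12 each step).
Column r goes 35, 47, 59, 71, 83, 95 → 107 (together with the column q always sums to 80).
So the next line is silver  -27  107.

silver  -27  107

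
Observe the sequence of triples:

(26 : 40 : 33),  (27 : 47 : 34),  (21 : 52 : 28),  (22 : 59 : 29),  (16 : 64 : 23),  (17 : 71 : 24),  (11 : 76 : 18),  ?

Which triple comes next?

First value: 26, 27, 21, 22, 16, 17, 11 → 12 (alternating steps +1, −6, +1, −6, …).
Second value goes 40, 47, 52, 59, 64, 71, 76 → 83 (alternating steps +7, +5, +7, +5, …).
For the third value, always 7 more than the first value: 33, 34, 28, 29, 23, 24, 18 → 19.
Putting it together: (12 : 83 : 19).

(12 : 83 : 19)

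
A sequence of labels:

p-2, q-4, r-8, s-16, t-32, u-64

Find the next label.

v-128

Letter: p, q, r, s, t, u → v (letters move forward 1 place in the alphabet).
Second component — ×2 each step: 2, 4, 8, 16, 32, 64 → 128.
Combining the parts gives v-128.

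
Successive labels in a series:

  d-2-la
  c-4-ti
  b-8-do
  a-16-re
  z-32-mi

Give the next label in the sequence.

Letter: d, c, b, a, z → y (letters move back 1 place in the alphabet, wrapping A→Z).
Second component goes 2, 4, 8, 16, 32 → 64 (×2 each step).
Note: runs through the solfège scale do→ti; la, ti, do, re, mi → fa.
Combining the parts gives y-64-fa.

y-64-fa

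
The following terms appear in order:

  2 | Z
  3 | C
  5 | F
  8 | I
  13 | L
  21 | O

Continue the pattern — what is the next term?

34 | R

First value goes 2, 3, 5, 8, 13, 21 → 34 (each term is the sum of the two before it).
For the letter, letters move forward 3 places in the alphabet, wrapping Z→A: Z, C, F, I, L, O → R.
Combining the parts gives 34 | R.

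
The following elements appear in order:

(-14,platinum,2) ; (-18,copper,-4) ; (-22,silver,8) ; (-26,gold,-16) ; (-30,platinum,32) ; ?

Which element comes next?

(-34,copper,-64)

First entry — −4 each step: -14, -18, -22, -26, -30 → -34.
Metal — repeats platinum → copper → silver → gold: platinum, copper, silver, gold, platinum → copper.
Third entry: ×(-2) each step, so 2, -4, 8, -16, 32 → -64.
Putting it together: (-34,copper,-64).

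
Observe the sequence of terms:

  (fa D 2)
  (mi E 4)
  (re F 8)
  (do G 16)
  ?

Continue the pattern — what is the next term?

Note: runs backward through the solfège scale do→ti; fa, mi, re, do → ti.
Letter — letters move forward 1 place in the alphabet: D, E, F, G → H.
Third coordinate: ×2 each step, so 2, 4, 8, 16 → 32.
Putting it together: (ti H 32).

(ti H 32)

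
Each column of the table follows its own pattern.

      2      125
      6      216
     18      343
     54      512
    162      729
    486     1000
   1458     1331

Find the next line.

4374  1728

First component: ×3 each step; 2, 6, 18, 54, 162, 486, 1458 → 4374.
Second component goes 125, 216, 343, 512, 729, 1000, 1331 → 1728 (perfect cubes: 5³, 6³, 7³, …).
Putting it together: 4374  1728.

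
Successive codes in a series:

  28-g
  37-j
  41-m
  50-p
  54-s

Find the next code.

First component: alternating steps +9, +4, +9, +4, …; 28, 37, 41, 50, 54 → 63.
Letter: g, j, m, p, s → v (letters move forward 3 places in the alphabet).
Putting it together: 63-v.

63-v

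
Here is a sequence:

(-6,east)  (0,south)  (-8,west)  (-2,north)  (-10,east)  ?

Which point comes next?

(-4,south)

First part: alternating steps +6, −8, +6, −8, …; -6, 0, -8, -2, -10 → -4.
Direction: east, south, west, north, east → south (repeats east → south → west → north).
Combining the parts gives (-4,south).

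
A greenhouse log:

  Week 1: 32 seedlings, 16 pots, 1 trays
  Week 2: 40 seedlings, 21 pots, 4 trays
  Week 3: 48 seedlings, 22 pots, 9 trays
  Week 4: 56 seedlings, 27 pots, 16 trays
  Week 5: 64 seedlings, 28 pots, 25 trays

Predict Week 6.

72 seedlings, 33 pots, 36 trays

Seedlings: +8 each step; 32, 40, 48, 56, 64 → 72.
Pots — alternating steps +5, +1, +5, +1, …: 16, 21, 22, 27, 28 → 33.
Trays goes 1, 4, 9, 16, 25 → 36 (perfect squares: 1², 2², 3², …).
So the next row is 72 seedlings, 33 pots, 36 trays.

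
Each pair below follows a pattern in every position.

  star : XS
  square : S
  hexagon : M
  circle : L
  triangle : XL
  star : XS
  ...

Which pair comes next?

Shape: star, square, hexagon, circle, triangle, star → square (repeats star → square → hexagon → circle → triangle).
Size: repeats XS → S → M → L → XL; XS, S, M, L, XL, XS → S.
Combining the parts gives square : S.

square : S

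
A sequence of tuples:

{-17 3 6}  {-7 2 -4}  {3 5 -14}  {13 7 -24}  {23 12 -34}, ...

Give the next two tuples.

{33 19 -44}, {43 31 -54}

First coordinate: -17, -7, 3, 13, 23 → 33 → 43 (+10 each step).
Second coordinate — each term is the sum of the two before it: 3, 2, 5, 7, 12 → 19 → 31.
Third coordinate goes 6, -4, -14, -24, -34 → -44 → -54 (together with the first coordinate always sums to -11).
Putting the parts together: {33 19 -44} and then {43 31 -54}.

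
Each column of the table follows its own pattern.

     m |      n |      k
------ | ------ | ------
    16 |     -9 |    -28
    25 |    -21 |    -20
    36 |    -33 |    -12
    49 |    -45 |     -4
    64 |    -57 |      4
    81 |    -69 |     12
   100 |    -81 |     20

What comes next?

121  -93  28

Column m: 16, 25, 36, 49, 64, 81, 100 → 121 (perfect squares: 4², 5², 6², …).
Column n: -9, -21, -33, -45, -57, -69, -81 → -93 (−12 each step).
For the column k, +8 each step: -28, -20, -12, -4, 4, 12, 20 → 28.
So the next line is 121  -93  28.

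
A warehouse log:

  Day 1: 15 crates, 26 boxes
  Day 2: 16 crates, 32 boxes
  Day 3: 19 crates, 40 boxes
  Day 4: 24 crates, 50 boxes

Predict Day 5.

31 crates, 62 boxes

Crates — differences are 1, 3, 5, … (increasing by 2 each time): 15, 16, 19, 24 → 31.
Boxes: 26, 32, 40, 50 → 62 (differences are 6, 8, 10, … (increasing by 2 each time)).
Combining the parts gives 31 crates, 62 boxes.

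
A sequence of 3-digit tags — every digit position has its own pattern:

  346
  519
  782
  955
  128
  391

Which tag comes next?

564

First digit goes 3, 5, 7, 9, 1, 3 → 5 (+2 each step, mod 10).
For the second digit, −3 each step, mod 10: 4, 1, 8, 5, 2, 9 → 6.
Third digit goes 6, 9, 2, 5, 8, 1 → 4 (+3 each step, mod 10).
Putting it together: 564.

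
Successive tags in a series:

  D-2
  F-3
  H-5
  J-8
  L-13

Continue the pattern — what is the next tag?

Letter: letters move forward 2 places in the alphabet, so D, F, H, J, L → N.
Second component: each term is the sum of the two before it, so 2, 3, 5, 8, 13 → 21.
Putting it together: N-21.

N-21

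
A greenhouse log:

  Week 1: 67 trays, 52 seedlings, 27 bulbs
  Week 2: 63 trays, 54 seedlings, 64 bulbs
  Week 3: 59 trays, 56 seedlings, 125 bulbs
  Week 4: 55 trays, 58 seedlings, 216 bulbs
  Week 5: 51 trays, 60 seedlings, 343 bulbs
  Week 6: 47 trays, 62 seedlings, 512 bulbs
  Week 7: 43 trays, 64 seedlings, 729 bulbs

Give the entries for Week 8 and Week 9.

39 trays, 66 seedlings, 1000 bulbs; 35 trays, 68 seedlings, 1331 bulbs

For the trays, −4 each step: 67, 63, 59, 55, 51, 47, 43 → 39 → 35.
Seedlings: 52, 54, 56, 58, 60, 62, 64 → 66 → 68 (+2 each step).
Bulbs: perfect cubes: 3³, 4³, 5³, …, so 27, 64, 125, 216, 343, 512, 729 → 1000 → 1331.
So the next two lines are 39 trays, 66 seedlings, 1000 bulbs and 35 trays, 68 seedlings, 1331 bulbs.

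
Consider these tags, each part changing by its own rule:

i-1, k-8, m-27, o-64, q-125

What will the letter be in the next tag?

s

Letter: letters move forward 2 places in the alphabet; i, k, m, o, q → s.
Second component: perfect cubes: 1³, 2³, 3³, …; 1, 8, 27, 64, 125 → 216.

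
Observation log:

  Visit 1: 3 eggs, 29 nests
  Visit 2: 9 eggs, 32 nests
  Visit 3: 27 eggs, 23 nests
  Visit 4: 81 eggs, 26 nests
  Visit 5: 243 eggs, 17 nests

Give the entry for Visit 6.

Eggs goes 3, 9, 27, 81, 243 → 729 (×3 each step).
Nests goes 29, 32, 23, 26, 17 → 20 (alternating steps +3, −9, +3, −9, …).
Combining the parts gives 729 eggs, 20 nests.

729 eggs, 20 nests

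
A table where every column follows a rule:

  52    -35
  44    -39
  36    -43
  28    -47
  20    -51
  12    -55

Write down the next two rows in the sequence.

4  -59; -4  -63

First component — −8 each step: 52, 44, 36, 28, 20, 12 → 4 → -4.
Second component goes -35, -39, -43, -47, -51, -55 → -59 → -63 (−4 each step).
Putting the parts together: 4  -59 and then -4  -63.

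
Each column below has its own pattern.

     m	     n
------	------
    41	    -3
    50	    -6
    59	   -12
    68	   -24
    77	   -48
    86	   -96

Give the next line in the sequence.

95  -192

Column m: +9 each step, so 41, 50, 59, 68, 77, 86 → 95.
Column n: ×2 each step; -3, -6, -12, -24, -48, -96 → -192.
So the next line is 95  -192.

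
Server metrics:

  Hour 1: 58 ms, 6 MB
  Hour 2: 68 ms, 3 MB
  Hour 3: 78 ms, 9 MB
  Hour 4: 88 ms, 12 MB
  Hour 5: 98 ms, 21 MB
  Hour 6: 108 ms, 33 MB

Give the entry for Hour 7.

For the ms, +10 each step: 58, 68, 78, 88, 98, 108 → 118.
MB: each term is the sum of the two before it; 6, 3, 9, 12, 21, 33 → 54.
Putting it together: 118 ms, 54 MB.

118 ms, 54 MB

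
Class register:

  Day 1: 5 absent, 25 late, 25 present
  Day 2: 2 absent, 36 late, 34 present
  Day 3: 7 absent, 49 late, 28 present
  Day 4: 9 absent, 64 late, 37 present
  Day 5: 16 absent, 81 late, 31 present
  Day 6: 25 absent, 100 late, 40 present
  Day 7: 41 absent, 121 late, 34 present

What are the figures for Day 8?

For the absent, each term is the sum of the two before it: 5, 2, 7, 9, 16, 25, 41 → 66.
Late — perfect squares: 5², 6², 7², …: 25, 36, 49, 64, 81, 100, 121 → 144.
Present: alternating steps +9, −6, +9, −6, …; 25, 34, 28, 37, 31, 40, 34 → 43.
So the next record is 66 absent, 144 late, 43 present.

66 absent, 144 late, 43 present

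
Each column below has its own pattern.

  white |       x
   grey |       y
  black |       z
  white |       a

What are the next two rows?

grey  b; black  c

Shade — repeats white → grey → black: white, grey, black, white → grey → black.
Letter — letters move forward 1 place in the alphabet, wrapping Z→A: x, y, z, a → b → c.
Putting the parts together: grey  b and then black  c.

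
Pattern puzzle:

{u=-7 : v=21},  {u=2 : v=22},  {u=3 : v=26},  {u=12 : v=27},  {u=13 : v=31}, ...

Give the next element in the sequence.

U: alternating steps +9, +1, +9, +1, …; -7, 2, 3, 12, 13 → 22.
V: 21, 22, 26, 27, 31 → 32 (alternating steps +1, +4, +1, +4, …).
Putting it together: {u=22 : v=32}.

{u=22 : v=32}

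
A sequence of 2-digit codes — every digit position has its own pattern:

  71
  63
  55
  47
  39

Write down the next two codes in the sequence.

21, 13

First digit: 7, 6, 5, 4, 3 → 2 → 1 (−1 each step, mod 10).
Second digit: +2 each step, mod 10, so 1, 3, 5, 7, 9 → 1 → 3.
So the next two codes are 21 and 13.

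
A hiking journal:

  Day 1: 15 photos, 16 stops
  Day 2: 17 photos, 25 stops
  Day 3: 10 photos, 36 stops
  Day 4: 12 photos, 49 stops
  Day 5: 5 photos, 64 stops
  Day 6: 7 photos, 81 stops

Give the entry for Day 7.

Photos: alternating steps +2, −7, +2, −7, …; 15, 17, 10, 12, 5, 7 → 0.
Stops: perfect squares: 4², 5², 6², …, so 16, 25, 36, 49, 64, 81 → 100.
Putting it together: 0 photos, 100 stops.

0 photos, 100 stops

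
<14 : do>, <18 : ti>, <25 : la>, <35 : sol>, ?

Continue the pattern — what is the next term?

<48 : fa>

First entry goes 14, 18, 25, 35 → 48 (differences are 4, 7, 10, … (increasing by 3 each time)).
Note: runs backward through the solfège scale do→ti, so do, ti, la, sol → fa.
Combining the parts gives <48 : fa>.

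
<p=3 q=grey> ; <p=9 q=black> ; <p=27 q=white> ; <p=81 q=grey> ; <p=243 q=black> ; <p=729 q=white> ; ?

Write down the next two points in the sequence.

P: ×3 each step, so 3, 9, 27, 81, 243, 729 → 2187 → 6561.
For the q, repeats grey → black → white: grey, black, white, grey, black, white → grey → black.
So the next two points are <p=2187 q=grey> and <p=6561 q=black>.

<p=2187 q=grey>, <p=6561 q=black>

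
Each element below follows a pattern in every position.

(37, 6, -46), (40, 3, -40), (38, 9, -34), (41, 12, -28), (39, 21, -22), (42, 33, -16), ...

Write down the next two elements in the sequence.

First coordinate goes 37, 40, 38, 41, 39, 42 → 40 → 43 (alternating steps +3, −2, +3, −2, …).
Second coordinate goes 6, 3, 9, 12, 21, 33 → 54 → 87 (each term is the sum of the two before it).
Third coordinate — +6 each step: -46, -40, -34, -28, -22, -16 → -10 → -4.
Putting the parts together: (40, 54, -10) and then (43, 87, -4).

(40, 54, -10), (43, 87, -4)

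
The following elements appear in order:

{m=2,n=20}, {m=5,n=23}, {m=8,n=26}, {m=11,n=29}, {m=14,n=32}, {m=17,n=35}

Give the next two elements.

{m=20,n=38}, {m=23,n=41}

For the m, +3 each step: 2, 5, 8, 11, 14, 17 → 20 → 23.
N: +3 each step, so 20, 23, 26, 29, 32, 35 → 38 → 41.
Putting the parts together: {m=20,n=38} and then {m=23,n=41}.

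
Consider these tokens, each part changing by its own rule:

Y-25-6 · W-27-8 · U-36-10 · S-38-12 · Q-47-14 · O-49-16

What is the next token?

M-58-18

Letter: letters move back 2 places in the alphabet; Y, W, U, S, Q, O → M.
Second component: 25, 27, 36, 38, 47, 49 → 58 (alternating steps +2, +9, +2, +9, …).
Third component goes 6, 8, 10, 12, 14, 16 → 18 (+2 each step).
Combining the parts gives M-58-18.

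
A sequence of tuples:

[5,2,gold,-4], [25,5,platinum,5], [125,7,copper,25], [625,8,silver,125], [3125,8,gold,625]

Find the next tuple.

[15625,7,platinum,3125]

First part: 5, 25, 125, 625, 3125 → 15625 (×5 each step).
Second part: differences are 3, 2, 1, … (decreasing by 1 each time), so 2, 5, 7, 8, 8 → 7.
Metal — repeats gold → platinum → copper → silver: gold, platinum, copper, silver, gold → platinum.
For the fourth part, always the previous value of the first part: -4, 5, 25, 125, 625 → 3125.
So the next tuple is [15625,7,platinum,3125].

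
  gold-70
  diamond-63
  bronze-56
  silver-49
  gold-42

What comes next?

Rank goes gold, diamond, bronze, silver, gold → diamond (repeats gold → diamond → bronze → silver).
Second component — −7 each step: 70, 63, 56, 49, 42 → 35.
Putting it together: diamond-35.

diamond-35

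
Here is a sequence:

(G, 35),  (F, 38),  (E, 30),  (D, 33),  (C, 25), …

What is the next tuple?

Letter goes G, F, E, D, C → B (letters move back 1 place in the alphabet).
Second slot: alternating steps +3, −8, +3, −8, …, so 35, 38, 30, 33, 25 → 28.
Putting it together: (B, 28).

(B, 28)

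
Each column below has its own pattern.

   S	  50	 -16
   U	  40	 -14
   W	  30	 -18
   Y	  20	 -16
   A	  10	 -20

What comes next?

C  0  -18

Letter — letters move forward 2 places in the alphabet, wrapping Z→A: S, U, W, Y, A → C.
Second component: −10 each step, so 50, 40, 30, 20, 10 → 0.
Third component: alternating steps +2, −4, +2, −4, …; -16, -14, -18, -16, -20 → -18.
Putting it together: C  0  -18.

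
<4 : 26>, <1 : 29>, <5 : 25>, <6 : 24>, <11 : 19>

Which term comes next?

<17 : 13>

First part: 4, 1, 5, 6, 11 → 17 (each term is the sum of the two before it).
For the second part, together with the first part always sums to 30: 26, 29, 25, 24, 19 → 13.
Putting it together: <17 : 13>.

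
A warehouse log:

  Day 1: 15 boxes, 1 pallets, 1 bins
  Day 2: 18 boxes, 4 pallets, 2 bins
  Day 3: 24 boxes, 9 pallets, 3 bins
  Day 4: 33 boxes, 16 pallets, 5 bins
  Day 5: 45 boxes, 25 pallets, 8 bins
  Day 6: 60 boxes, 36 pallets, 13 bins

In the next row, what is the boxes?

Boxes: 15, 18, 24, 33, 45, 60 → 78 (differences are 3, 6, 9, … (increasing by 3 each time)).
Pallets — perfect squares: 1², 2², 3², …: 1, 4, 9, 16, 25, 36 → 49.
For the bins, each term is the sum of the two before it: 1, 2, 3, 5, 8, 13 → 21.

78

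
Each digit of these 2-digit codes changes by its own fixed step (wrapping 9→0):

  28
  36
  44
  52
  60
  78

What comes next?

86

First digit: +1 each step, mod 10; 2, 3, 4, 5, 6, 7 → 8.
For the second digit, −2 each step, mod 10: 8, 6, 4, 2, 0, 8 → 6.
Putting it together: 86.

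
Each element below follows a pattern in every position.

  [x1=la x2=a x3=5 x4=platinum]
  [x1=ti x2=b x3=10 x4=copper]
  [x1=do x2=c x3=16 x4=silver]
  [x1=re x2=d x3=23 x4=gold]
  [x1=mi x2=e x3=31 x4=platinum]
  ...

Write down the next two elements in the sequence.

[x1=fa x2=f x3=40 x4=copper], [x1=sol x2=g x3=50 x4=silver]

X1 goes la, ti, do, re, mi → fa → sol (runs through the solfège scale do→ti).
X2 goes a, b, c, d, e → f → g (letters move forward 1 place in the alphabet).
For the x3, differences are 5, 6, 7, … (increasing by 1 each time): 5, 10, 16, 23, 31 → 40 → 50.
X4: repeats platinum → copper → silver → gold, so platinum, copper, silver, gold, platinum → copper → silver.
Putting the parts together: [x1=fa x2=f x3=40 x4=copper] and then [x1=sol x2=g x3=50 x4=silver].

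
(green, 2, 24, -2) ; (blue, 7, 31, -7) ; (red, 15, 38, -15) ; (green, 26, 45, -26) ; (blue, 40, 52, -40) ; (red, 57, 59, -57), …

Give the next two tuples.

Colour: green, blue, red, green, blue, red → green → blue (repeats green → blue → red).
Second part: differences are 5, 8, 11, … (increasing by 3 each time), so 2, 7, 15, 26, 40, 57 → 77 → 100.
For the third part, +7 each step: 24, 31, 38, 45, 52, 59 → 66 → 73.
Fourth part: always the negative of the second part, so -2, -7, -15, -26, -40, -57 → -77 → -100.
Putting the parts together: (green, 77, 66, -77) and then (blue, 100, 73, -100).

(green, 77, 66, -77), (blue, 100, 73, -100)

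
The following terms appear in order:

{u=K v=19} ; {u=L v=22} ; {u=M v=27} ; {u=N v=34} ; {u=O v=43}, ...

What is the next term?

U: K, L, M, N, O → P (letters move forward 1 place in the alphabet).
V — differences are 3, 5, 7, … (increasing by 2 each time): 19, 22, 27, 34, 43 → 54.
Putting it together: {u=P v=54}.

{u=P v=54}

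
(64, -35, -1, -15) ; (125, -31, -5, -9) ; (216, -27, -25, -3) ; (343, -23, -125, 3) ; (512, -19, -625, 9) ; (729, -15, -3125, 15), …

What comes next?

First value — perfect cubes: 4³, 5³, 6³, …: 64, 125, 216, 343, 512, 729 → 1000.
Second value: +4 each step; -35, -31, -27, -23, -19, -15 → -11.
Third value goes -1, -5, -25, -125, -625, -3125 → -15625 (×5 each step).
Fourth value — +6 each step: -15, -9, -3, 3, 9, 15 → 21.
So the next element is (1000, -11, -15625, 21).

(1000, -11, -15625, 21)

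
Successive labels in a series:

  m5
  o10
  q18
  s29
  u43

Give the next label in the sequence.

For the letter, letters move forward 2 places in the alphabet: m, o, q, s, u → w.
Second component goes 5, 10, 18, 29, 43 → 60 (differences are 5, 8, 11, … (increasing by 3 each time)).
Putting it together: w60.

w60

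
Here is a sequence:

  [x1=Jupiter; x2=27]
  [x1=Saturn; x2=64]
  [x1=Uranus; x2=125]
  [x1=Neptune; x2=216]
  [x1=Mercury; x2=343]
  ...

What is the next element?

X1: Jupiter, Saturn, Uranus, Neptune, Mercury → Venus (runs through the planets Mercury→Neptune).
X2 goes 27, 64, 125, 216, 343 → 512 (perfect cubes: 3³, 4³, 5³, …).
So the next element is [x1=Venus; x2=512].

[x1=Venus; x2=512]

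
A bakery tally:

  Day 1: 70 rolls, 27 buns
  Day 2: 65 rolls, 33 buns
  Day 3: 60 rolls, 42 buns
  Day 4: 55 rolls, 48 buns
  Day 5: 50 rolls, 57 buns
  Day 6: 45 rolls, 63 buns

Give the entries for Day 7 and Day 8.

40 rolls, 72 buns; 35 rolls, 78 buns

Rolls: 70, 65, 60, 55, 50, 45 → 40 → 35 (−5 each step).
Buns goes 27, 33, 42, 48, 57, 63 → 72 → 78 (alternating steps +6, +9, +6, +9, …).
Putting the parts together: 40 rolls, 72 buns and then 35 rolls, 78 buns.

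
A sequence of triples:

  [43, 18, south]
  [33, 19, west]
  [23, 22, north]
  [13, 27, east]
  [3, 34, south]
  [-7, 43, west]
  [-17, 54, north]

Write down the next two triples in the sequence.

[-27, 67, east], [-37, 82, south]

First component goes 43, 33, 23, 13, 3, -7, -17 → -27 → -37 (−10 each step).
Second component: differences are 1, 3, 5, … (increasing by 2 each time); 18, 19, 22, 27, 34, 43, 54 → 67 → 82.
Direction: south, west, north, east, south, west, north → east → south (repeats south → west → north → east).
Putting the parts together: [-27, 67, east] and then [-37, 82, south].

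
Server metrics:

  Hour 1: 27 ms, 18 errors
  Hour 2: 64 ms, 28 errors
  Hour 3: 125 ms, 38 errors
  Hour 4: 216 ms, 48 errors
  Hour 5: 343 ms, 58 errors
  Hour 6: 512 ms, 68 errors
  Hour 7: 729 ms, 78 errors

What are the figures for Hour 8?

1000 ms, 88 errors

Ms — perfect cubes: 3³, 4³, 5³, …: 27, 64, 125, 216, 343, 512, 729 → 1000.
Errors: +10 each step, so 18, 28, 38, 48, 58, 68, 78 → 88.
So the next line is 1000 ms, 88 errors.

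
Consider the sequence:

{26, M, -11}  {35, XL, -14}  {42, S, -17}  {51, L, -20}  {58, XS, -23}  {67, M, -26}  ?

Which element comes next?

First value: alternating steps +9, +7, +9, +7, …; 26, 35, 42, 51, 58, 67 → 74.
Size: repeats M → XL → S → L → XS; M, XL, S, L, XS, M → XL.
Third value: −3 each step, so -11, -14, -17, -20, -23, -26 → -29.
Putting it together: {74, XL, -29}.

{74, XL, -29}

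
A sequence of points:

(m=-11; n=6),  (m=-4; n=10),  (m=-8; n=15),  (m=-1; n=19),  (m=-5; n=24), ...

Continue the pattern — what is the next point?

M goes -11, -4, -8, -1, -5 → 2 (alternating steps +7, −4, +7, −4, …).
N: alternating steps +4, +5, +4, +5, …, so 6, 10, 15, 19, 24 → 28.
Combining the parts gives (m=2; n=28).

(m=2; n=28)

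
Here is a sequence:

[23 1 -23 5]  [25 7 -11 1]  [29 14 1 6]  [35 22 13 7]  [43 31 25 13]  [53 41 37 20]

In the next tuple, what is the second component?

First component: 23, 25, 29, 35, 43, 53 → 65 (differences are 2, 4, 6, … (increasing by 2 each time)).
Second component: differences are 6, 7, 8, … (increasing by 1 each time); 1, 7, 14, 22, 31, 41 → 52.
Third component: -23, -11, 1, 13, 25, 37 → 49 (+12 each step).
Fourth component — each term is the sum of the two before it: 5, 1, 6, 7, 13, 20 → 33.

52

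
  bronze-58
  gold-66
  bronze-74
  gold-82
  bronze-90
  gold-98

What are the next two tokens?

For the rank, alternates bronze ↔ gold: bronze, gold, bronze, gold, bronze, gold → bronze → gold.
Second component — +8 each step: 58, 66, 74, 82, 90, 98 → 106 → 114.
Putting the parts together: bronze-106 and then gold-114.

bronze-106 then gold-114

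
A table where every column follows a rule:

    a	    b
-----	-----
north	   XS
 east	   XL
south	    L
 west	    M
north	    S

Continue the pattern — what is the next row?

Column a — repeats north → east → south → west: north, east, south, west, north → east.
Column b: runs backward through clothing sizes XS→XL, so XS, XL, L, M, S → XS.
Putting it together: east  XS.

east  XS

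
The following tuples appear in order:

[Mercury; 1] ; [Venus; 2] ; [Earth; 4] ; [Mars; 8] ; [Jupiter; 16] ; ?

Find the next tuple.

Planet: runs through the planets Mercury→Neptune; Mercury, Venus, Earth, Mars, Jupiter → Saturn.
Second slot goes 1, 2, 4, 8, 16 → 32 (×2 each step).
Combining the parts gives [Saturn; 32].

[Saturn; 32]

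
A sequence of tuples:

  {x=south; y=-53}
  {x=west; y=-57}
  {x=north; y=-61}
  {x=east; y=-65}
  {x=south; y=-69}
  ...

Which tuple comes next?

X: repeats south → west → north → east; south, west, north, east, south → west.
Y: −4 each step, so -53, -57, -61, -65, -69 → -73.
Putting it together: {x=west; y=-73}.

{x=west; y=-73}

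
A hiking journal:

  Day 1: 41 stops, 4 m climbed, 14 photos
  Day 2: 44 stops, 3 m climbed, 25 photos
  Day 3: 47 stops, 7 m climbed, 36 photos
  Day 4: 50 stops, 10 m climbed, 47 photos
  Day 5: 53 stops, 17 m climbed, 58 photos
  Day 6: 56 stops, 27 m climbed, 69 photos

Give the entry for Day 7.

Stops: +3 each step; 41, 44, 47, 50, 53, 56 → 59.
M climbed: 4, 3, 7, 10, 17, 27 → 44 (each term is the sum of the two before it).
Photos: +11 each step; 14, 25, 36, 47, 58, 69 → 80.
Combining the parts gives 59 stops, 44 m climbed, 80 photos.

59 stops, 44 m climbed, 80 photos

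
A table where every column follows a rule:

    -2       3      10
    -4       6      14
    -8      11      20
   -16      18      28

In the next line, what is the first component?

First component: -2, -4, -8, -16 → -32 (×2 each step).
Second component: differences are 3, 5, 7, … (increasing by 2 each time); 3, 6, 11, 18 → 27.
Third component: differences are 4, 6, 8, … (increasing by 2 each time), so 10, 14, 20, 28 → 38.

-32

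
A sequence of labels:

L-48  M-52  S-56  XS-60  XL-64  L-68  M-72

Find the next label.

S-76

Size: L, M, S, XS, XL, L, M → S (repeats L → M → S → XS → XL).
Second component — +4 each step: 48, 52, 56, 60, 64, 68, 72 → 76.
So the next label is S-76.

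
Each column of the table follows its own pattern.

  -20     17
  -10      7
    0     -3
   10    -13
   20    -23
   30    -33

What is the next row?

First component: +10 each step, so -20, -10, 0, 10, 20, 30 → 40.
Second component goes 17, 7, -3, -13, -23, -33 → -43 (together with the first component always sums to -3).
Putting it together: 40  -43.

40  -43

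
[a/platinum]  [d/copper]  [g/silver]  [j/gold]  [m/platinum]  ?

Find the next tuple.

[p/copper]

Letter — letters move forward 3 places in the alphabet: a, d, g, j, m → p.
Metal: platinum, copper, silver, gold, platinum → copper (repeats platinum → copper → silver → gold).
Putting it together: [p/copper].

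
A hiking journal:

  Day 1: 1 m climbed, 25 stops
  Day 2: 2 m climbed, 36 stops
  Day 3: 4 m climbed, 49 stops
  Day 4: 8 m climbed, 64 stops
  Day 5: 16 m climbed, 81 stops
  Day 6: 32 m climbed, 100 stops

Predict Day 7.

M climbed: ×2 each step; 1, 2, 4, 8, 16, 32 → 64.
Stops: 25, 36, 49, 64, 81, 100 → 121 (perfect squares: 5², 6², 7², …).
So the next line is 64 m climbed, 121 stops.

64 m climbed, 121 stops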